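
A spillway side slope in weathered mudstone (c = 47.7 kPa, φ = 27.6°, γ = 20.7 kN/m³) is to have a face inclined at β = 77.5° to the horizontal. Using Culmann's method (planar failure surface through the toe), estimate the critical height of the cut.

H_c = 22.41 m

Culmann's analysis gives the critical failure plane at α_cr = (β + φ)/2 = (77.5 + 27.6)/2 = 52.5°, and the critical height
H_c = (4c/γ) · sinβ cosφ / [1 − cos(β − φ)]
    = (4·47.7/20.7) · sin77.5°·cos27.6° / [1 − cos(49.9°)]
    = 9.217 · 0.9763·0.8862 / [1 − 0.6441]
    = 9.217 · 0.8652 / 0.3559
    = 22.41 m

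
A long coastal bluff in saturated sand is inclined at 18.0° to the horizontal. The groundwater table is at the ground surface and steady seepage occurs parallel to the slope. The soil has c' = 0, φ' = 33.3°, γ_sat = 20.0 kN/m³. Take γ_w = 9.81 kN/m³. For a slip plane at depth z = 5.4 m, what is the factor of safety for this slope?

FS = 1.03

With seepage parallel to the slope and the water table at the surface, the effective normal stress on the slip plane uses the buoyant unit weight γ' = γ_sat − γ_w while the driving shear stress uses γ_sat:
FS = [c' + γ' z cos²β tanφ'] / [γ_sat z sinβ cosβ]
(For c' = 0 this reduces to FS = (γ'/γ_sat)·tanφ'/tanβ.)
γ' = 20.0 − 9.81 = 10.19 kN/m³
Numerator = 0.0 + 10.19·5.4·cos²18.0°·tan33.3° = 0.0 + 10.19·5.4·0.9045·0.6569 = 32.694 kPa
Denominator = 20.0·5.4·sin18.0°·cos18.0° = 20.0·5.4·0.3090·0.9511 = 31.740 kPa
FS = 32.694 / 31.740 = 1.030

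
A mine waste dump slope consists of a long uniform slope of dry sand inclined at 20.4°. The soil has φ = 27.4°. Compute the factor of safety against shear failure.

For a dry cohesionless infinite slope the factor of safety is FS = tanφ / tanβ.
FS = tan27.4° / tan20.4° = 0.5184 / 0.3719 = 1.394

FS = 1.39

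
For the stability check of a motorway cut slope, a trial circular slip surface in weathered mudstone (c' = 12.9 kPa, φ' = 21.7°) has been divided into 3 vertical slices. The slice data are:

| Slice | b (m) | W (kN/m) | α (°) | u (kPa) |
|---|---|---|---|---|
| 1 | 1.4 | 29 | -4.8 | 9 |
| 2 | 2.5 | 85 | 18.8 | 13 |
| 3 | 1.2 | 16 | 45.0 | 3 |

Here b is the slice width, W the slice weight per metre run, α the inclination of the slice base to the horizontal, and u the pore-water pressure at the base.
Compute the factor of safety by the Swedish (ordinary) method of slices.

Ordinary method of slices: FS = Σ[c'·Δl_i + (W_i cosα_i − u_i·Δl_i)·tanφ'] / Σ W_i sinα_i, with Δl_i = b_i / cosα_i.
Slice 1: Δl = 1.4/cos(-4.8°) = 1.405 m; N'_1 = 29·cos(-4.8°) − 9·1.405 = 16.3; c'Δl = 18.12; W sinα = -2.4
Slice 2: Δl = 2.5/cos18.8° = 2.641 m; N'_2 = 85·cos18.8° − 13·2.641 = 46.1; c'Δl = 34.07; W sinα = 27.4
Slice 3: Δl = 1.2/cos45.0° = 1.697 m; N'_3 = 16·cos45.0° − 3·1.697 = 6.2; c'Δl = 21.89; W sinα = 11.3
Σc'Δl = 74.1 kN/m; ΣN' = 68.6 kN/m; ΣW sinα = 36.3 kN/m
Resisting = 74.1 + 68.6·tan21.7° = 74.1 + 27.3 = 101.4 kN/m
FS = 101.4 / 36.3 = 2.795

FS = 2.79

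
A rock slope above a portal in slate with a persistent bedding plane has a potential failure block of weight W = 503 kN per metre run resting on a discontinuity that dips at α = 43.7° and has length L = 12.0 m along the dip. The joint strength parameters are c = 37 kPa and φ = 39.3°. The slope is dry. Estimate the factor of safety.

Resolving the block weight along and normal to the plane and applying the Mohr–Coulomb strength on the joint:
N' = W cosα = 503·cos43.7° = 363.7 kN/m
Driving force T = W sinα = 503·sin43.7° = 347.5 kN/m
Resisting force R = c·L + N'·tanφ = 37·12.0 + 363.7·tan39.3° = 444.0 + 297.6 = 741.6 kN/m
FS = R / T = 741.6 / 347.5 = 2.134

FS = 2.13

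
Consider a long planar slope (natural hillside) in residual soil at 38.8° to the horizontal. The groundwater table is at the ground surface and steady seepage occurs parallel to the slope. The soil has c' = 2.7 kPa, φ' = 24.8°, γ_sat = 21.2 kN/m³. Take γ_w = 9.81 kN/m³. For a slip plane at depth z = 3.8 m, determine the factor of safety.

With seepage parallel to the slope and the water table at the surface, the effective normal stress on the slip plane uses the buoyant unit weight γ' = γ_sat − γ_w while the driving shear stress uses γ_sat:
FS = [c' + γ' z cos²β tanφ'] / [γ_sat z sinβ cosβ]
γ' = 21.2 − 9.81 = 11.39 kN/m³
Numerator = 2.7 + 11.39·3.8·cos²38.8°·tan24.8° = 2.7 + 11.39·3.8·0.6074·0.4621 = 14.847 kPa
Denominator = 21.2·3.8·sin38.8°·cos38.8° = 21.2·3.8·0.6266·0.7793 = 39.340 kPa
FS = 14.847 / 39.340 = 0.377

FS = 0.38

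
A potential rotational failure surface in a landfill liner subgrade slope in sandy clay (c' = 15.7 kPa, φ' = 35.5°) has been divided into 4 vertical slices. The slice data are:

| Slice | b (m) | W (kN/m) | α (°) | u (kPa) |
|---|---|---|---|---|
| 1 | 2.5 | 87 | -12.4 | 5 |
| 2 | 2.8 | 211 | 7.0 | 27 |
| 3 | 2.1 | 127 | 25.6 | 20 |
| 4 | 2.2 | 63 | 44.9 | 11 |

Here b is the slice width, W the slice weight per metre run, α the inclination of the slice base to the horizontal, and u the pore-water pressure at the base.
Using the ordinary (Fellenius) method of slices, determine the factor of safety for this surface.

FS = 3.50

Ordinary method of slices: FS = Σ[c'·Δl_i + (W_i cosα_i − u_i·Δl_i)·tanφ'] / Σ W_i sinα_i, with Δl_i = b_i / cosα_i.
Slice 1: Δl = 2.5/cos(-12.4°) = 2.560 m; N'_1 = 87·cos(-12.4°) − 5·2.560 = 72.2; c'Δl = 40.19; W sinα = -18.7
Slice 2: Δl = 2.8/cos7.0° = 2.821 m; N'_2 = 211·cos7.0° − 27·2.821 = 133.3; c'Δl = 44.29; W sinα = 25.7
Slice 3: Δl = 2.1/cos25.6° = 2.329 m; N'_3 = 127·cos25.6° − 20·2.329 = 68.0; c'Δl = 36.56; W sinα = 54.9
Slice 4: Δl = 2.2/cos44.9° = 3.106 m; N'_4 = 63·cos44.9° − 11·3.106 = 10.5; c'Δl = 48.76; W sinα = 44.5
Σc'Δl = 169.8 kN/m; ΣN' = 283.9 kN/m; ΣW sinα = 106.4 kN/m
Resisting = 169.8 + 283.9·tan35.5° = 169.8 + 202.5 = 372.3 kN/m
FS = 372.3 / 106.4 = 3.500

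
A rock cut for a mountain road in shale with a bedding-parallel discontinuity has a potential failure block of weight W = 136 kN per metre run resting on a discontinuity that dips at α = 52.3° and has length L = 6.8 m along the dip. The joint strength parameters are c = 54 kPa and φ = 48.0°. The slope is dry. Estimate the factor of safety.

FS = 4.27

Resolving the block weight along and normal to the plane and applying the Mohr–Coulomb strength on the joint:
N' = W cosα = 136·cos52.3° = 83.2 kN/m
Driving force T = W sinα = 136·sin52.3° = 107.6 kN/m
Resisting force R = c·L + N'·tanφ = 54·6.8 + 83.2·tan48.0° = 367.2 + 92.4 = 459.6 kN/m
FS = R / T = 459.6 / 107.6 = 4.271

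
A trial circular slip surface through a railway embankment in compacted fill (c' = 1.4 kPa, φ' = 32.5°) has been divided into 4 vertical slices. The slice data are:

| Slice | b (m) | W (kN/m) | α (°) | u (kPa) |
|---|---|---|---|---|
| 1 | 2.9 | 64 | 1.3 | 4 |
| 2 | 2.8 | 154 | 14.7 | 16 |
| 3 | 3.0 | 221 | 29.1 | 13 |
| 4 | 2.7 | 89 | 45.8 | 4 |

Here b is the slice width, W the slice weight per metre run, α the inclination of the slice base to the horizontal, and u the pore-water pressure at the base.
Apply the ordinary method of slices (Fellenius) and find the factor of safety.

Ordinary method of slices: FS = Σ[c'·Δl_i + (W_i cosα_i − u_i·Δl_i)·tanφ'] / Σ W_i sinα_i, with Δl_i = b_i / cosα_i.
Slice 1: Δl = 2.9/cos1.3° = 2.901 m; N'_1 = 64·cos1.3° − 4·2.901 = 52.4; c'Δl = 4.06; W sinα = 1.5
Slice 2: Δl = 2.8/cos14.7° = 2.895 m; N'_2 = 154·cos14.7° − 16·2.895 = 102.6; c'Δl = 4.05; W sinα = 39.1
Slice 3: Δl = 3.0/cos29.1° = 3.433 m; N'_3 = 221·cos29.1° − 13·3.433 = 148.5; c'Δl = 4.81; W sinα = 107.5
Slice 4: Δl = 2.7/cos45.8° = 3.873 m; N'_4 = 89·cos45.8° − 4·3.873 = 46.6; c'Δl = 5.42; W sinα = 63.8
Σc'Δl = 18.3 kN/m; ΣN' = 350.0 kN/m; ΣW sinα = 211.8 kN/m
Resisting = 18.3 + 350.0·tan32.5° = 18.3 + 223.0 = 241.3 kN/m
FS = 241.3 / 211.8 = 1.139

FS = 1.14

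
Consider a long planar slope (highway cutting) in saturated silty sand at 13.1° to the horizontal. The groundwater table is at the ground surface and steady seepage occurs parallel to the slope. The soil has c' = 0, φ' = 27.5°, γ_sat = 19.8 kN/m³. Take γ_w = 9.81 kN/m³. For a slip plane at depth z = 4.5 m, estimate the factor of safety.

With seepage parallel to the slope and the water table at the surface, the effective normal stress on the slip plane uses the buoyant unit weight γ' = γ_sat − γ_w while the driving shear stress uses γ_sat:
FS = [c' + γ' z cos²β tanφ'] / [γ_sat z sinβ cosβ]
(For c' = 0 this reduces to FS = (γ'/γ_sat)·tanφ'/tanβ.)
γ' = 19.8 − 9.81 = 9.99 kN/m³
Numerator = 0.0 + 9.99·4.5·cos²13.1°·tan27.5° = 0.0 + 9.99·4.5·0.9486·0.5206 = 22.200 kPa
Denominator = 19.8·4.5·sin13.1°·cos13.1° = 19.8·4.5·0.2267·0.9740 = 19.669 kPa
FS = 22.200 / 19.669 = 1.129

FS = 1.13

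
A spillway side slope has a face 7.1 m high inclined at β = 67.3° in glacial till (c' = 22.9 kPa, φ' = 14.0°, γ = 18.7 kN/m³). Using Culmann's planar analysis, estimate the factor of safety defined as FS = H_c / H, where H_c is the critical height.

FS = 1.53

H_c = (4c'/γ) · sinβ cosφ' / [1 − cos(β − φ')]
    = (4·22.9/18.7) · sin67.3°·cos14.0° / [1 − cos53.3°]
    = 4.898 · 0.8951 / 0.4024 = 10.90 m
FS = H_c / H = 10.90 / 7.1 = 1.535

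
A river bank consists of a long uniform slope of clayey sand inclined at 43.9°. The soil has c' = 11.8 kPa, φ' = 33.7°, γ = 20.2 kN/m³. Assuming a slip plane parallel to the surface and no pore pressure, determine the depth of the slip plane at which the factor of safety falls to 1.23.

Setting FS = 1.23 in FS = [c' + γz cos²β tanφ'] / [γz sinβ cosβ] and solving for z:
z = c' / [γ cosβ (FS·sinβ − cosβ·tanφ')]
  = 11.8 / [20.2·cos43.9°·(1.23·sin43.9° − cos43.9°·tan33.7°)]
  = 11.8 / [20.2·0.7206·(1.23·0.6934 − 0.7206·0.6669)]
  = 11.8 / 5.4194 = 2.177 m

z = 2.18 m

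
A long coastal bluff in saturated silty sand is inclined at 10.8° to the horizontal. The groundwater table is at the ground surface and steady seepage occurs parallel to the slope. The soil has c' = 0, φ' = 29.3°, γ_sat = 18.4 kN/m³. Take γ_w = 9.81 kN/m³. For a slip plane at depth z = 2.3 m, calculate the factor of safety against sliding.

FS = 1.37

With seepage parallel to the slope and the water table at the surface, the effective normal stress on the slip plane uses the buoyant unit weight γ' = γ_sat − γ_w while the driving shear stress uses γ_sat:
FS = [c' + γ' z cos²β tanφ'] / [γ_sat z sinβ cosβ]
(For c' = 0 this reduces to FS = (γ'/γ_sat)·tanφ'/tanβ.)
γ' = 18.4 − 9.81 = 8.59 kN/m³
Numerator = 0.0 + 8.59·2.3·cos²10.8°·tan29.3° = 0.0 + 8.59·2.3·0.9649·0.5612 = 10.698 kPa
Denominator = 18.4·2.3·sin10.8°·cos10.8° = 18.4·2.3·0.1874·0.9823 = 7.790 kPa
FS = 10.698 / 7.790 = 1.373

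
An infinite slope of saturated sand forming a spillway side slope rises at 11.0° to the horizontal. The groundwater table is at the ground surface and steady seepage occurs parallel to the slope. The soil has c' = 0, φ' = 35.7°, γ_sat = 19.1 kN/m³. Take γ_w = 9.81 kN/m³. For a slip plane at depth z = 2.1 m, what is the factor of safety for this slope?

With seepage parallel to the slope and the water table at the surface, the effective normal stress on the slip plane uses the buoyant unit weight γ' = γ_sat − γ_w while the driving shear stress uses γ_sat:
FS = [c' + γ' z cos²β tanφ'] / [γ_sat z sinβ cosβ]
(For c' = 0 this reduces to FS = (γ'/γ_sat)·tanφ'/tanβ.)
γ' = 19.1 − 9.81 = 9.29 kN/m³
Numerator = 0.0 + 9.29·2.1·cos²11.0°·tan35.7° = 0.0 + 9.29·2.1·0.9636·0.7186 = 13.508 kPa
Denominator = 19.1·2.1·sin11.0°·cos11.0° = 19.1·2.1·0.1908·0.9816 = 7.513 kPa
FS = 13.508 / 7.513 = 1.798

FS = 1.80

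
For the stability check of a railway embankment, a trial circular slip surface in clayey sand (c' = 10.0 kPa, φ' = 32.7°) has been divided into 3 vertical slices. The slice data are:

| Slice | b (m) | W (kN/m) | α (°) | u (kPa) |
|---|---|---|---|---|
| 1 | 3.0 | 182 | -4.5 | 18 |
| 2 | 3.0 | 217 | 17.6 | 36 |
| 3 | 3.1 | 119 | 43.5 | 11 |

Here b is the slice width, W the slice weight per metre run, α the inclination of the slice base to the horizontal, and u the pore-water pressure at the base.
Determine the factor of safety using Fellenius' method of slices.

FS = 2.04

Ordinary method of slices: FS = Σ[c'·Δl_i + (W_i cosα_i − u_i·Δl_i)·tanφ'] / Σ W_i sinα_i, with Δl_i = b_i / cosα_i.
Slice 1: Δl = 3.0/cos(-4.5°) = 3.009 m; N'_1 = 182·cos(-4.5°) − 18·3.009 = 127.3; c'Δl = 30.09; W sinα = -14.3
Slice 2: Δl = 3.0/cos17.6° = 3.147 m; N'_2 = 217·cos17.6° − 36·3.147 = 93.5; c'Δl = 31.47; W sinα = 65.6
Slice 3: Δl = 3.1/cos43.5° = 4.274 m; N'_3 = 119·cos43.5° − 11·4.274 = 39.3; c'Δl = 42.74; W sinα = 81.9
Σc'Δl = 104.3 kN/m; ΣN' = 260.1 kN/m; ΣW sinα = 133.2 kN/m
Resisting = 104.3 + 260.1·tan32.7° = 104.3 + 167.0 = 271.3 kN/m
FS = 271.3 / 133.2 = 2.036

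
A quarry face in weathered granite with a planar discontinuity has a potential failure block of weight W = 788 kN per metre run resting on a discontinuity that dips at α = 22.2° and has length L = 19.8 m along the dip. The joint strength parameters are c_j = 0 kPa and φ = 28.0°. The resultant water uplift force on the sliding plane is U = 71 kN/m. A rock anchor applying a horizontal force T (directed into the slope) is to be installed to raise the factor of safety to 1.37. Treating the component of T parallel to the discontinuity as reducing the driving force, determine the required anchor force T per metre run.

Resolving forces along and normal to the sliding plane, with the horizontal anchor force T adding T·sinα to the effective normal force and T·cosα acting up the plane against the driving force:
FS = [c_jL + (W cosα − U + T sinα) tanφ] / [W sinα − T cosα]
Without the anchor: N' = 658.6 kN/m, driving T_d = 297.7 kN/m, resisting R = 0·19.8 + 658.6·tan28.0° = 350.2 kN/m, FS = 1.18.
Setting FS = 1.37 and solving for T:
1.37·(297.7 − T cos22.2°) = 350.2 + T sin22.2°·tan28.0°
T·(sin22.2°·tan28.0° + 1.37·cos22.2°) = 1.37·297.7 − 350.2
T·(0.3778·0.5317 + 1.37·0.9259) = 407.9 − 350.2 = 57.7
T·1.4693 = 57.7
T = 39.3 kN/m

T = 39 kN/m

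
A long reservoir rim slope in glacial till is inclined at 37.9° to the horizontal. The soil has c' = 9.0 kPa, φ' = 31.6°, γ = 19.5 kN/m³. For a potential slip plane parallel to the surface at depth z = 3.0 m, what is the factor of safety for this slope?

For an infinite slope with a slip plane parallel to the surface (no pore pressure): FS = [c' + γz cos²β tanφ'] / [γz sinβ cosβ].
γz = 19.5·3.0 = 58.50 kN/m²
Numerator = 9.0 + 58.50·cos²37.9°·tan31.6° = 9.0 + 58.50·0.6227·0.6152 = 31.409 kPa
Denominator = 58.50·sin37.9°·cos37.9° = 58.50·0.6143·0.7891 = 28.356 kPa
FS = 31.409 / 28.356 = 1.108

FS = 1.11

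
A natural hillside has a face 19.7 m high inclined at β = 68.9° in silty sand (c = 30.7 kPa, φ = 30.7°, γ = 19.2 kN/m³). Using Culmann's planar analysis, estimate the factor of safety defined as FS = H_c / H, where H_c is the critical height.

H_c = (4c/γ) · sinβ cosφ / [1 − cos(β − φ)]
    = (4·30.7/19.2) · sin68.9°·cos30.7° / [1 − cos38.2°]
    = 6.396 · 0.8022 / 0.2141 = 23.96 m
FS = H_c / H = 23.96 / 19.7 = 1.216

FS = 1.22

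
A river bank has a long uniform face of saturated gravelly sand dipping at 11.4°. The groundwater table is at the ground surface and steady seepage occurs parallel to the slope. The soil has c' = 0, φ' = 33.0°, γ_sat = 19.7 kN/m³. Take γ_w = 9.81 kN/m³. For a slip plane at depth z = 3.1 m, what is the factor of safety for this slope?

With seepage parallel to the slope and the water table at the surface, the effective normal stress on the slip plane uses the buoyant unit weight γ' = γ_sat − γ_w while the driving shear stress uses γ_sat:
FS = [c' + γ' z cos²β tanφ'] / [γ_sat z sinβ cosβ]
(For c' = 0 this reduces to FS = (γ'/γ_sat)·tanφ'/tanβ.)
γ' = 19.7 − 9.81 = 9.89 kN/m³
Numerator = 0.0 + 9.89·3.1·cos²11.4°·tan33.0° = 0.0 + 9.89·3.1·0.9609·0.6494 = 19.132 kPa
Denominator = 19.7·3.1·sin11.4°·cos11.4° = 19.7·3.1·0.1977·0.9803 = 11.833 kPa
FS = 19.132 / 11.833 = 1.617

FS = 1.62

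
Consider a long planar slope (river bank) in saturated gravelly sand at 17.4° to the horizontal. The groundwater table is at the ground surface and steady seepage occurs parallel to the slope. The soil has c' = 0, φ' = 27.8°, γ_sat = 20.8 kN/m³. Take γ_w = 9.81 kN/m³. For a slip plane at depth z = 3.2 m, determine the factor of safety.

With seepage parallel to the slope and the water table at the surface, the effective normal stress on the slip plane uses the buoyant unit weight γ' = γ_sat − γ_w while the driving shear stress uses γ_sat:
FS = [c' + γ' z cos²β tanφ'] / [γ_sat z sinβ cosβ]
(For c' = 0 this reduces to FS = (γ'/γ_sat)·tanφ'/tanβ.)
γ' = 20.8 − 9.81 = 10.99 kN/m³
Numerator = 0.0 + 10.99·3.2·cos²17.4°·tan27.8° = 0.0 + 10.99·3.2·0.9106·0.5272 = 16.884 kPa
Denominator = 20.8·3.2·sin17.4°·cos17.4° = 20.8·3.2·0.2990·0.9542 = 18.993 kPa
FS = 16.884 / 18.993 = 0.889

FS = 0.89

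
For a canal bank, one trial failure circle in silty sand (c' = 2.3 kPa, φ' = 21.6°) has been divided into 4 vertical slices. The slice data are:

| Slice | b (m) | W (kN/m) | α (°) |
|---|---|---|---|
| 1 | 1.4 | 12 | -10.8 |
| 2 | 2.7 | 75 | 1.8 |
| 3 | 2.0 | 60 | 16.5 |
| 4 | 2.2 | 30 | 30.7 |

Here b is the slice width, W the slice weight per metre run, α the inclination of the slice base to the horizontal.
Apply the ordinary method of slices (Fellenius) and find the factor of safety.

FS = 2.70

Ordinary method of slices: FS = Σ[c'·Δl_i + (W_i cosα_i)·tanφ'] / Σ W_i sinα_i, with Δl_i = b_i / cosα_i.
Slice 1: Δl = 1.4/cos(-10.8°) = 1.425 m; N'_1 = 12·cos(-10.8°) = 11.8; c'Δl = 3.28; W sinα = -2.2
Slice 2: Δl = 2.7/cos1.8° = 2.701 m; N'_2 = 75·cos1.8° = 75.0; c'Δl = 6.21; W sinα = 2.4
Slice 3: Δl = 2.0/cos16.5° = 2.086 m; N'_3 = 60·cos16.5° = 57.5; c'Δl = 4.80; W sinα = 17.0
Slice 4: Δl = 2.2/cos30.7° = 2.559 m; N'_4 = 30·cos30.7° = 25.8; c'Δl = 5.88; W sinα = 15.3
Σc'Δl = 20.2 kN/m; ΣN' = 170.1 kN/m; ΣW sinα = 32.5 kN/m
Resisting = 20.2 + 170.1·tan21.6° = 20.2 + 67.3 = 87.5 kN/m
FS = 87.5 / 32.5 = 2.696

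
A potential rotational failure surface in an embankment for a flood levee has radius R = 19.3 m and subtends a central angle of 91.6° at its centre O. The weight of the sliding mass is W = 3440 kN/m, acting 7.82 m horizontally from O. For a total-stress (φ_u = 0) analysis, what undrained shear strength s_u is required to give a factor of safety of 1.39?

s_u = 62.8 kPa

FS = s_u·L_a·R / (W·d), so s_u = FS·W·d / (L_a·R).
Arc length L_a = R·θ = 19.3·(91.6°·π/180) = 19.3·1.5987 = 30.86 m
s_u = 1.39·3440·7.82 / (30.86·19.3) = 37392.1 / 595.51 = 62.79 kPa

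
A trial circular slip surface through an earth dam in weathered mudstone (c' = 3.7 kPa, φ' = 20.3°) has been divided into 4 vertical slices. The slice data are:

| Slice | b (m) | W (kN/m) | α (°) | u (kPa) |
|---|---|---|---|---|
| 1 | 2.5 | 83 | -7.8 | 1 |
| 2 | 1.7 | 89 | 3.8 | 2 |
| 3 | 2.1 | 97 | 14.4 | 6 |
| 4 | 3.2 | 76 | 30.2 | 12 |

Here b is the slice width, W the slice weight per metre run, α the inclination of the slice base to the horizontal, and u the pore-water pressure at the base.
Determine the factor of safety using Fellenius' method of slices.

FS = 2.39

Ordinary method of slices: FS = Σ[c'·Δl_i + (W_i cosα_i − u_i·Δl_i)·tanφ'] / Σ W_i sinα_i, with Δl_i = b_i / cosα_i.
Slice 1: Δl = 2.5/cos(-7.8°) = 2.523 m; N'_1 = 83·cos(-7.8°) − 1·2.523 = 79.7; c'Δl = 9.34; W sinα = -11.3
Slice 2: Δl = 1.7/cos3.8° = 1.704 m; N'_2 = 89·cos3.8° − 2·1.704 = 85.4; c'Δl = 6.30; W sinα = 5.9
Slice 3: Δl = 2.1/cos14.4° = 2.168 m; N'_3 = 97·cos14.4° − 6·2.168 = 80.9; c'Δl = 8.02; W sinα = 24.1
Slice 4: Δl = 3.2/cos30.2° = 3.703 m; N'_4 = 76·cos30.2° − 12·3.703 = 21.3; c'Δl = 13.70; W sinα = 38.2
Σc'Δl = 37.4 kN/m; ΣN' = 267.3 kN/m; ΣW sinα = 57.0 kN/m
Resisting = 37.4 + 267.3·tan20.3° = 37.4 + 98.9 = 136.2 kN/m
FS = 136.2 / 57.0 = 2.391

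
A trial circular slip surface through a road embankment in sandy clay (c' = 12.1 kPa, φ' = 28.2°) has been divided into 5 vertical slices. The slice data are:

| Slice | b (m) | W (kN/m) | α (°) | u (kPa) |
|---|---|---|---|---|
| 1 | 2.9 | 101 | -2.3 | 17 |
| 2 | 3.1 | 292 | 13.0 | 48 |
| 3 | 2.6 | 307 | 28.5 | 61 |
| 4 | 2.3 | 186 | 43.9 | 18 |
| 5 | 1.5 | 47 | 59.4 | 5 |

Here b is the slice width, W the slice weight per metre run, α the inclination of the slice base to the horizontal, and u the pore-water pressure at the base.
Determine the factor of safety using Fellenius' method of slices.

Ordinary method of slices: FS = Σ[c'·Δl_i + (W_i cosα_i − u_i·Δl_i)·tanφ'] / Σ W_i sinα_i, with Δl_i = b_i / cosα_i.
Slice 1: Δl = 2.9/cos(-2.3°) = 2.902 m; N'_1 = 101·cos(-2.3°) − 17·2.902 = 51.6; c'Δl = 35.12; W sinα = -4.1
Slice 2: Δl = 3.1/cos13.0° = 3.182 m; N'_2 = 292·cos13.0° − 48·3.182 = 131.8; c'Δl = 38.50; W sinα = 65.7
Slice 3: Δl = 2.6/cos28.5° = 2.959 m; N'_3 = 307·cos28.5° − 61·2.959 = 89.3; c'Δl = 35.80; W sinα = 146.5
Slice 4: Δl = 2.3/cos43.9° = 3.192 m; N'_4 = 186·cos43.9° − 18·3.192 = 76.6; c'Δl = 38.62; W sinα = 129.0
Slice 5: Δl = 1.5/cos59.4° = 2.947 m; N'_5 = 47·cos59.4° − 5·2.947 = 9.2; c'Δl = 35.66; W sinα = 40.5
Σc'Δl = 183.7 kN/m; ΣN' = 358.5 kN/m; ΣW sinα = 377.5 kN/m
Resisting = 183.7 + 358.5·tan28.2° = 183.7 + 192.2 = 375.9 kN/m
FS = 375.9 / 377.5 = 0.996

FS = 1.00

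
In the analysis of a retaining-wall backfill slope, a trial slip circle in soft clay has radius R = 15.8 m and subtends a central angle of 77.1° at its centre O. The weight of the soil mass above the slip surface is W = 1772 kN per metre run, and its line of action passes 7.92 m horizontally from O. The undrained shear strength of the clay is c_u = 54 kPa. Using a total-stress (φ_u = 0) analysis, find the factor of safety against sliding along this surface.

Taking moments about the centre O, the resisting moment is provided by the undrained shear strength acting along the arc:
Arc length L_a = R·θ = 15.8·(77.1°·π/180) = 15.8·1.3456 = 21.26 m
M_R = c_u·L_a·R = 54·21.26·15.8 = 18140.1 kN·m/m
M_D = W·d = 1772·7.92 = 14034.2 kN·m/m
FS = M_R / M_D = 18140.1 / 14034.2 = 1.293

FS = 1.29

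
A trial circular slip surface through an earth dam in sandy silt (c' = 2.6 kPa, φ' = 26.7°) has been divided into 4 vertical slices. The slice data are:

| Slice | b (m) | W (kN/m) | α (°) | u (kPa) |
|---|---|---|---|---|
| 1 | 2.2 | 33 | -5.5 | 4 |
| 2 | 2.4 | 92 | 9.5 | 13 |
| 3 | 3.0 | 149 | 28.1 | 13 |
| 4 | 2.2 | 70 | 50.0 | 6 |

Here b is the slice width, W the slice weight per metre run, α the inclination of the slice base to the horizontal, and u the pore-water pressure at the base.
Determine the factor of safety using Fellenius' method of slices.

Ordinary method of slices: FS = Σ[c'·Δl_i + (W_i cosα_i − u_i·Δl_i)·tanφ'] / Σ W_i sinα_i, with Δl_i = b_i / cosα_i.
Slice 1: Δl = 2.2/cos(-5.5°) = 2.210 m; N'_1 = 33·cos(-5.5°) − 4·2.210 = 24.0; c'Δl = 5.75; W sinα = -3.2
Slice 2: Δl = 2.4/cos9.5° = 2.433 m; N'_2 = 92·cos9.5° − 13·2.433 = 59.1; c'Δl = 6.33; W sinα = 15.2
Slice 3: Δl = 3.0/cos28.1° = 3.401 m; N'_3 = 149·cos28.1° − 13·3.401 = 87.2; c'Δl = 8.84; W sinα = 70.2
Slice 4: Δl = 2.2/cos50.0° = 3.423 m; N'_4 = 70·cos50.0° − 6·3.423 = 24.5; c'Δl = 8.90; W sinα = 53.6
Σc'Δl = 29.8 kN/m; ΣN' = 194.8 kN/m; ΣW sinα = 135.8 kN/m
Resisting = 29.8 + 194.8·tan26.7° = 29.8 + 98.0 = 127.8 kN/m
FS = 127.8 / 135.8 = 0.941

FS = 0.94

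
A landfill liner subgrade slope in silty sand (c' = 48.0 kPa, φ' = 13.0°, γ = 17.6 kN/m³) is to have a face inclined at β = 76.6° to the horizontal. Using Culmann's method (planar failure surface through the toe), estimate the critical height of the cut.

Culmann's analysis gives the critical failure plane at α_cr = (β + φ')/2 = (76.6 + 13.0)/2 = 44.8°, and the critical height
H_c = (4c'/γ) · sinβ cosφ' / [1 − cos(β − φ')]
    = (4·48.0/17.6) · sin76.6°·cos13.0° / [1 − cos(63.6°)]
    = 10.909 · 0.9728·0.9744 / [1 − 0.4446]
    = 10.909 · 0.9478 / 0.5554
    = 18.62 m

H_c = 18.62 m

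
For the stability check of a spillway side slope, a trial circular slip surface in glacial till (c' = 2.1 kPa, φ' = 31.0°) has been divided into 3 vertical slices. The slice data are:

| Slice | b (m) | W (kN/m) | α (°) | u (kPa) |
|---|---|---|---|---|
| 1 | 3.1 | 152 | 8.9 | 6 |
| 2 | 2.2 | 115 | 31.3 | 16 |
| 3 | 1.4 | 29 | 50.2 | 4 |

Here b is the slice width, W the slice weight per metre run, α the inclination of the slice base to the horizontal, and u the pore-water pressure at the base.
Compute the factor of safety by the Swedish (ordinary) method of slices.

FS = 1.29

Ordinary method of slices: FS = Σ[c'·Δl_i + (W_i cosα_i − u_i·Δl_i)·tanφ'] / Σ W_i sinα_i, with Δl_i = b_i / cosα_i.
Slice 1: Δl = 3.1/cos8.9° = 3.138 m; N'_1 = 152·cos8.9° − 6·3.138 = 131.3; c'Δl = 6.59; W sinα = 23.5
Slice 2: Δl = 2.2/cos31.3° = 2.575 m; N'_2 = 115·cos31.3° − 16·2.575 = 57.1; c'Δl = 5.41; W sinα = 59.7
Slice 3: Δl = 1.4/cos50.2° = 2.187 m; N'_3 = 29·cos50.2° − 4·2.187 = 9.8; c'Δl = 4.59; W sinα = 22.3
Σc'Δl = 16.6 kN/m; ΣN' = 198.2 kN/m; ΣW sinα = 105.5 kN/m
Resisting = 16.6 + 198.2·tan31.0° = 16.6 + 119.1 = 135.7 kN/m
FS = 135.7 / 105.5 = 1.286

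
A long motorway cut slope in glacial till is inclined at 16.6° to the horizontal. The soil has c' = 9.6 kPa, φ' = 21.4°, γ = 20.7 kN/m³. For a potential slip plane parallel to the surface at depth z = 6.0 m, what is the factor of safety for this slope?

FS = 1.60

For an infinite slope with a slip plane parallel to the surface (no pore pressure): FS = [c' + γz cos²β tanφ'] / [γz sinβ cosβ].
γz = 20.7·6.0 = 124.20 kN/m²
Numerator = 9.6 + 124.20·cos²16.6°·tan21.4° = 9.6 + 124.20·0.9184·0.3919 = 54.301 kPa
Denominator = 124.20·sin16.6°·cos16.6° = 124.20·0.2857·0.9583 = 34.004 kPa
FS = 54.301 / 34.004 = 1.597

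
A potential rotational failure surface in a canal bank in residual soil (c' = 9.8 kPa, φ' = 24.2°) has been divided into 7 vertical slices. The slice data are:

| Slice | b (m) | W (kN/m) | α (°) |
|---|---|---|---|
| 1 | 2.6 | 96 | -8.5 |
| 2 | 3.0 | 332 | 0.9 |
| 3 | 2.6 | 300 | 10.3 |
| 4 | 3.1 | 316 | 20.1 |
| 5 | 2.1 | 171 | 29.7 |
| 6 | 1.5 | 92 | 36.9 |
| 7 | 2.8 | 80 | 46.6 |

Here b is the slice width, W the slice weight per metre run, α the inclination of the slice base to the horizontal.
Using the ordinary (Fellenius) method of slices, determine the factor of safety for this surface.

Ordinary method of slices: FS = Σ[c'·Δl_i + (W_i cosα_i)·tanφ'] / Σ W_i sinα_i, with Δl_i = b_i / cosα_i.
Slice 1: Δl = 2.6/cos(-8.5°) = 2.629 m; N'_1 = 96·cos(-8.5°) = 94.9; c'Δl = 25.76; W sinα = -14.2
Slice 2: Δl = 3.0/cos0.9° = 3.000 m; N'_2 = 332·cos0.9° = 332.0; c'Δl = 29.40; W sinα = 5.2
Slice 3: Δl = 2.6/cos10.3° = 2.643 m; N'_3 = 300·cos10.3° = 295.2; c'Δl = 25.90; W sinα = 53.6
Slice 4: Δl = 3.1/cos20.1° = 3.301 m; N'_4 = 316·cos20.1° = 296.8; c'Δl = 32.35; W sinα = 108.6
Slice 5: Δl = 2.1/cos29.7° = 2.418 m; N'_5 = 171·cos29.7° = 148.5; c'Δl = 23.69; W sinα = 84.7
Slice 6: Δl = 1.5/cos36.9° = 1.876 m; N'_6 = 92·cos36.9° = 73.6; c'Δl = 18.38; W sinα = 55.2
Slice 7: Δl = 2.8/cos46.6° = 4.075 m; N'_7 = 80·cos46.6° = 55.0; c'Δl = 39.94; W sinα = 58.1
Σc'Δl = 195.4 kN/m; ΣN' = 1295.9 kN/m; ΣW sinα = 351.4 kN/m
Resisting = 195.4 + 1295.9·tan24.2° = 195.4 + 582.4 = 777.8 kN/m
FS = 777.8 / 351.4 = 2.214

FS = 2.21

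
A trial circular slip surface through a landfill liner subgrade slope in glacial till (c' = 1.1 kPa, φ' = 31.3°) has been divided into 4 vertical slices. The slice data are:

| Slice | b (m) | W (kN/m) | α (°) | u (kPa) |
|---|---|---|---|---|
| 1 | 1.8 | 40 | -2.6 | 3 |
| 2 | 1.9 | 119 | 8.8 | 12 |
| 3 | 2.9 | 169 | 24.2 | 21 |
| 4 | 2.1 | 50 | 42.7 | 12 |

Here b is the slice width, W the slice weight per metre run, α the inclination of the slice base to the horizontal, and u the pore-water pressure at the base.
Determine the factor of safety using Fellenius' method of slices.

Ordinary method of slices: FS = Σ[c'·Δl_i + (W_i cosα_i − u_i·Δl_i)·tanφ'] / Σ W_i sinα_i, with Δl_i = b_i / cosα_i.
Slice 1: Δl = 1.8/cos(-2.6°) = 1.802 m; N'_1 = 40·cos(-2.6°) − 3·1.802 = 34.6; c'Δl = 1.98; W sinα = -1.8
Slice 2: Δl = 1.9/cos8.8° = 1.923 m; N'_2 = 119·cos8.8° − 12·1.923 = 94.5; c'Δl = 2.11; W sinα = 18.2
Slice 3: Δl = 2.9/cos24.2° = 3.179 m; N'_3 = 169·cos24.2° − 21·3.179 = 87.4; c'Δl = 3.50; W sinα = 69.3
Slice 4: Δl = 2.1/cos42.7° = 2.857 m; N'_4 = 50·cos42.7° − 12·2.857 = 2.5; c'Δl = 3.14; W sinα = 33.9
Σc'Δl = 10.7 kN/m; ΣN' = 218.9 kN/m; ΣW sinα = 119.6 kN/m
Resisting = 10.7 + 218.9·tan31.3° = 10.7 + 133.1 = 143.8 kN/m
FS = 143.8 / 119.6 = 1.203

FS = 1.20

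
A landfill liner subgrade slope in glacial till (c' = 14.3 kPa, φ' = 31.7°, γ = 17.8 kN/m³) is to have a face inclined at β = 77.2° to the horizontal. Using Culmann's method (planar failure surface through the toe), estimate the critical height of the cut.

H_c = 8.91 m

Culmann's analysis gives the critical failure plane at α_cr = (β + φ')/2 = (77.2 + 31.7)/2 = 54.5°, and the critical height
H_c = (4c'/γ) · sinβ cosφ' / [1 − cos(β − φ')]
    = (4·14.3/17.8) · sin77.2°·cos31.7° / [1 − cos(45.5°)]
    = 3.213 · 0.9751·0.8508 / [1 − 0.7009]
    = 3.213 · 0.8297 / 0.2991
    = 8.91 m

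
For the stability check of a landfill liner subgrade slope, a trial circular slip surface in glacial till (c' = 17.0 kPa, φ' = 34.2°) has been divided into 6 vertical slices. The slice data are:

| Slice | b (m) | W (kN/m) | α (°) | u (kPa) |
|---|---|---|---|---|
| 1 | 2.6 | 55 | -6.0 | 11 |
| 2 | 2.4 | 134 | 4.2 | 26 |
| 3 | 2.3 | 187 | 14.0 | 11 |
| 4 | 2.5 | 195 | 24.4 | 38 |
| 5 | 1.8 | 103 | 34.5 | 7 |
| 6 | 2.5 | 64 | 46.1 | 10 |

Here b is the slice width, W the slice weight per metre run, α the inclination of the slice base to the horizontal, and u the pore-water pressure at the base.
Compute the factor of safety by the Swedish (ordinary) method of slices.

Ordinary method of slices: FS = Σ[c'·Δl_i + (W_i cosα_i − u_i·Δl_i)·tanφ'] / Σ W_i sinα_i, with Δl_i = b_i / cosα_i.
Slice 1: Δl = 2.6/cos(-6.0°) = 2.614 m; N'_1 = 55·cos(-6.0°) − 11·2.614 = 25.9; c'Δl = 44.44; W sinα = -5.7
Slice 2: Δl = 2.4/cos4.2° = 2.406 m; N'_2 = 134·cos4.2° − 26·2.406 = 71.1; c'Δl = 40.91; W sinα = 9.8
Slice 3: Δl = 2.3/cos14.0° = 2.370 m; N'_3 = 187·cos14.0° − 11·2.370 = 155.4; c'Δl = 40.30; W sinα = 45.2
Slice 4: Δl = 2.5/cos24.4° = 2.745 m; N'_4 = 195·cos24.4° − 38·2.745 = 73.3; c'Δl = 46.67; W sinα = 80.6
Slice 5: Δl = 1.8/cos34.5° = 2.184 m; N'_5 = 103·cos34.5° − 7·2.184 = 69.6; c'Δl = 37.13; W sinα = 58.3
Slice 6: Δl = 2.5/cos46.1° = 3.605 m; N'_6 = 64·cos46.1° − 10·3.605 = 8.3; c'Δl = 61.29; W sinα = 46.1
Σc'Δl = 270.7 kN/m; ΣN' = 403.6 kN/m; ΣW sinα = 234.3 kN/m
Resisting = 270.7 + 403.6·tan34.2° = 270.7 + 274.3 = 545.0 kN/m
FS = 545.0 / 234.3 = 2.326

FS = 2.33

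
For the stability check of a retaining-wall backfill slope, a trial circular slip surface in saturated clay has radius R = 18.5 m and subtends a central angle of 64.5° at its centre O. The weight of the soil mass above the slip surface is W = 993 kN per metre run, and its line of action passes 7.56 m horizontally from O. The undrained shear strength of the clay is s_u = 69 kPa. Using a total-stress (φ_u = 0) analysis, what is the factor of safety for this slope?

FS = 3.54

Taking moments about the centre O, the resisting moment is provided by the undrained shear strength acting along the arc:
Arc length L_a = R·θ = 18.5·(64.5°·π/180) = 18.5·1.1257 = 20.83 m
M_R = s_u·L_a·R = 69·20.83·18.5 = 26584.6 kN·m/m
M_D = W·d = 993·7.56 = 7507.1 kN·m/m
FS = M_R / M_D = 26584.6 / 7507.1 = 3.541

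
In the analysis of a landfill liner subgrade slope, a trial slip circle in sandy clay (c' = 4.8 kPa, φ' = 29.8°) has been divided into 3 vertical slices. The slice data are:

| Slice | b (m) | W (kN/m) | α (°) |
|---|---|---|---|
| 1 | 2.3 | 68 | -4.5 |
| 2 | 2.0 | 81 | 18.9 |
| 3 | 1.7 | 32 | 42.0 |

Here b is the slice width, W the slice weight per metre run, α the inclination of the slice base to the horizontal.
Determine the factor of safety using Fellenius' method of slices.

Ordinary method of slices: FS = Σ[c'·Δl_i + (W_i cosα_i)·tanφ'] / Σ W_i sinα_i, with Δl_i = b_i / cosα_i.
Slice 1: Δl = 2.3/cos(-4.5°) = 2.307 m; N'_1 = 68·cos(-4.5°) = 67.8; c'Δl = 11.07; W sinα = -5.3
Slice 2: Δl = 2.0/cos18.9° = 2.114 m; N'_2 = 81·cos18.9° = 76.6; c'Δl = 10.15; W sinα = 26.2
Slice 3: Δl = 1.7/cos42.0° = 2.288 m; N'_3 = 32·cos42.0° = 23.8; c'Δl = 10.98; W sinα = 21.4
Σc'Δl = 32.2 kN/m; ΣN' = 168.2 kN/m; ΣW sinα = 42.3 kN/m
Resisting = 32.2 + 168.2·tan29.8° = 32.2 + 96.3 = 128.5 kN/m
FS = 128.5 / 42.3 = 3.038

FS = 3.04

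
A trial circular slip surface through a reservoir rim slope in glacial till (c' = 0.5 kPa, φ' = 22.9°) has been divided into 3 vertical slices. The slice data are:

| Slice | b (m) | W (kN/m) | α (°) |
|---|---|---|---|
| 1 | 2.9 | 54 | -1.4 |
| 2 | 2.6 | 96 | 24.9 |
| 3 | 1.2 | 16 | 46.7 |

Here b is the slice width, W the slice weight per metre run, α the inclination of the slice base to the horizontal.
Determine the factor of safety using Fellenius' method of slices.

Ordinary method of slices: FS = Σ[c'·Δl_i + (W_i cosα_i)·tanφ'] / Σ W_i sinα_i, with Δl_i = b_i / cosα_i.
Slice 1: Δl = 2.9/cos(-1.4°) = 2.901 m; N'_1 = 54·cos(-1.4°) = 54.0; c'Δl = 1.45; W sinα = -1.3
Slice 2: Δl = 2.6/cos24.9° = 2.866 m; N'_2 = 96·cos24.9° = 87.1; c'Δl = 1.43; W sinα = 40.4
Slice 3: Δl = 1.2/cos46.7° = 1.750 m; N'_3 = 16·cos46.7° = 11.0; c'Δl = 0.87; W sinα = 11.6
Σc'Δl = 3.8 kN/m; ΣN' = 152.0 kN/m; ΣW sinα = 50.7 kN/m
Resisting = 3.8 + 152.0·tan22.9° = 3.8 + 64.2 = 68.0 kN/m
FS = 68.0 / 50.7 = 1.340

FS = 1.34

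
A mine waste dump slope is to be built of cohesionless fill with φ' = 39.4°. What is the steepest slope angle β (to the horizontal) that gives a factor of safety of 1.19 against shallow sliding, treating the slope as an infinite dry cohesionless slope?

β = 34.6°

For an infinite dry cohesionless slope FS = tanφ'/tanβ, so tanβ = tanφ' / FS.
tanβ = tan39.4° / 1.19 = 0.8214 / 1.19 = 0.6903
β = arctan(0.6903) = 34.62°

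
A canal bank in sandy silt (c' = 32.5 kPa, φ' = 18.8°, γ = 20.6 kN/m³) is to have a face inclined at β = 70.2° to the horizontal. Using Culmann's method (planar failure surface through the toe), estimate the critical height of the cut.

Culmann's analysis gives the critical failure plane at α_cr = (β + φ')/2 = (70.2 + 18.8)/2 = 44.5°, and the critical height
H_c = (4c'/γ) · sinβ cosφ' / [1 − cos(β − φ')]
    = (4·32.5/20.6) · sin70.2°·cos18.8° / [1 − cos(51.4°)]
    = 6.311 · 0.9409·0.9466 / [1 − 0.6239]
    = 6.311 · 0.8907 / 0.3761
    = 14.94 m

H_c = 14.94 m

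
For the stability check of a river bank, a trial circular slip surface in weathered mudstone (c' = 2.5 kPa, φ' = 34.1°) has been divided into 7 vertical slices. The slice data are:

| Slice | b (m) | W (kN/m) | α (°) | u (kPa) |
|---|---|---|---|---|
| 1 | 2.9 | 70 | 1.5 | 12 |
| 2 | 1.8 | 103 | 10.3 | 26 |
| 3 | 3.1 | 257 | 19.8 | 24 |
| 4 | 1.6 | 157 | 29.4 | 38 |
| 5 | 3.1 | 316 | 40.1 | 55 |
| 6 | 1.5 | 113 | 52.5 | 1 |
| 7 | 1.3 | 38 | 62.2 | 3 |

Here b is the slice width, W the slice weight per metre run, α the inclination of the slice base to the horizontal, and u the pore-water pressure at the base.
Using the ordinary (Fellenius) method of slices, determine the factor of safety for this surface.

Ordinary method of slices: FS = Σ[c'·Δl_i + (W_i cosα_i − u_i·Δl_i)·tanφ'] / Σ W_i sinα_i, with Δl_i = b_i / cosα_i.
Slice 1: Δl = 2.9/cos1.5° = 2.901 m; N'_1 = 70·cos1.5° − 12·2.901 = 35.2; c'Δl = 7.25; W sinα = 1.8
Slice 2: Δl = 1.8/cos10.3° = 1.829 m; N'_2 = 103·cos10.3° − 26·1.829 = 53.8; c'Δl = 4.57; W sinα = 18.4
Slice 3: Δl = 3.1/cos19.8° = 3.295 m; N'_3 = 257·cos19.8° − 24·3.295 = 162.7; c'Δl = 8.24; W sinα = 87.1
Slice 4: Δl = 1.6/cos29.4° = 1.837 m; N'_4 = 157·cos29.4° − 38·1.837 = 67.0; c'Δl = 4.59; W sinα = 77.1
Slice 5: Δl = 3.1/cos40.1° = 4.053 m; N'_5 = 316·cos40.1° − 55·4.053 = 18.8; c'Δl = 10.13; W sinα = 203.5
Slice 6: Δl = 1.5/cos52.5° = 2.464 m; N'_6 = 113·cos52.5° − 1·2.464 = 66.3; c'Δl = 6.16; W sinα = 89.6
Slice 7: Δl = 1.3/cos62.2° = 2.787 m; N'_7 = 38·cos62.2° − 3·2.787 = 9.4; c'Δl = 6.97; W sinα = 33.6
Σc'Δl = 47.9 kN/m; ΣN' = 413.2 kN/m; ΣW sinα = 511.2 kN/m
Resisting = 47.9 + 413.2·tan34.1° = 47.9 + 279.7 = 327.6 kN/m
FS = 327.6 / 511.2 = 0.641

FS = 0.64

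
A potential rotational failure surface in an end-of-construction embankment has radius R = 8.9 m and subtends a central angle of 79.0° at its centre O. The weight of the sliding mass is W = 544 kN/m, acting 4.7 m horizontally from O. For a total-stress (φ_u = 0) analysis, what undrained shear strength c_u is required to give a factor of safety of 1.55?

c_u = 36.3 kPa

FS = c_u·L_a·R / (W·d), so c_u = FS·W·d / (L_a·R).
Arc length L_a = R·θ = 8.9·(79.0°·π/180) = 8.9·1.3788 = 12.27 m
c_u = 1.55·544·4.7 / (12.27·8.9) = 3963.0 / 109.22 = 36.29 kPa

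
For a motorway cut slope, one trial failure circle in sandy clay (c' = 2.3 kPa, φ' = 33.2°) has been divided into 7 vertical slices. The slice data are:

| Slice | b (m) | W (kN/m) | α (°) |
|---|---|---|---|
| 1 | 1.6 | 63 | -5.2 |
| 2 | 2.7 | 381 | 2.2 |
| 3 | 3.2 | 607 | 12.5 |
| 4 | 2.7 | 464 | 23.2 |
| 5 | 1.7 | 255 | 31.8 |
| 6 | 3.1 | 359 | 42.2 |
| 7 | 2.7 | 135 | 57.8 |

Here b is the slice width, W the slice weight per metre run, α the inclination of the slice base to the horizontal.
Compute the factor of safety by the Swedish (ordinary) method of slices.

Ordinary method of slices: FS = Σ[c'·Δl_i + (W_i cosα_i)·tanφ'] / Σ W_i sinα_i, with Δl_i = b_i / cosα_i.
Slice 1: Δl = 1.6/cos(-5.2°) = 1.607 m; N'_1 = 63·cos(-5.2°) = 62.7; c'Δl = 3.70; W sinα = -5.7
Slice 2: Δl = 2.7/cos2.2° = 2.702 m; N'_2 = 381·cos2.2° = 380.7; c'Δl = 6.21; W sinα = 14.6
Slice 3: Δl = 3.2/cos12.5° = 3.278 m; N'_3 = 607·cos12.5° = 592.6; c'Δl = 7.54; W sinα = 131.4
Slice 4: Δl = 2.7/cos23.2° = 2.938 m; N'_4 = 464·cos23.2° = 426.5; c'Δl = 6.76; W sinα = 182.8
Slice 5: Δl = 1.7/cos31.8° = 2.000 m; N'_5 = 255·cos31.8° = 216.7; c'Δl = 4.60; W sinα = 134.4
Slice 6: Δl = 3.1/cos42.2° = 4.185 m; N'_6 = 359·cos42.2° = 265.9; c'Δl = 9.62; W sinα = 241.1
Slice 7: Δl = 2.7/cos57.8° = 5.067 m; N'_7 = 135·cos57.8° = 71.9; c'Δl = 11.65; W sinα = 114.2
Σc'Δl = 50.1 kN/m; ΣN' = 2017.2 kN/m; ΣW sinα = 812.8 kN/m
Resisting = 50.1 + 2017.2·tan33.2° = 50.1 + 1320.0 = 1370.1 kN/m
FS = 1370.1 / 812.8 = 1.686

FS = 1.69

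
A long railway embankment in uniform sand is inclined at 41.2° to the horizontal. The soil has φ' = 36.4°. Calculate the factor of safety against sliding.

FS = 0.84

For a dry cohesionless infinite slope the factor of safety is FS = tanφ' / tanβ.
FS = tan36.4° / tan41.2° = 0.7373 / 0.8754 = 0.842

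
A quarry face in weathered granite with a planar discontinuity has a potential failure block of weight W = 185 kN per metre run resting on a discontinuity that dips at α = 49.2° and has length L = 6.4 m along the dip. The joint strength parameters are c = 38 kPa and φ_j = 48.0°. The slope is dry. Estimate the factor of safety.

Resolving the block weight along and normal to the plane and applying the Mohr–Coulomb strength on the joint:
N' = W cosα = 185·cos49.2° = 120.9 kN/m
Driving force T = W sinα = 185·sin49.2° = 140.0 kN/m
Resisting force R = c·L + N'·tanφ_j = 38·6.4 + 120.9·tan48.0° = 243.2 + 134.3 = 377.5 kN/m
FS = R / T = 377.5 / 140.0 = 2.695

FS = 2.70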